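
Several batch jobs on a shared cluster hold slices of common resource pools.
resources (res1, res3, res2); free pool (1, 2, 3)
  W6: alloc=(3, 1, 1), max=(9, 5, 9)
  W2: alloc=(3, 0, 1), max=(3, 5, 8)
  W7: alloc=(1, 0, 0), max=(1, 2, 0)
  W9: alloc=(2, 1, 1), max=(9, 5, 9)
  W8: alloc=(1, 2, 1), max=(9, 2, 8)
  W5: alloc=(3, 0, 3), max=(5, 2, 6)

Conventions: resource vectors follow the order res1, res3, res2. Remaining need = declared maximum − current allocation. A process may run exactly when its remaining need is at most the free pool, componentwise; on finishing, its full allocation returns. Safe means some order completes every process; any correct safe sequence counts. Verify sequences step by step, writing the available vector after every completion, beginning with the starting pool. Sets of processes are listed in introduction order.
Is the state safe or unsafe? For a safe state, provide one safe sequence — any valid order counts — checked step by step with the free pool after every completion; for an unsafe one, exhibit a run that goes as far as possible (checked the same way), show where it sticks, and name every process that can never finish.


The state is UNSAFE.
Key observation: res2 is the bottleneck — with W7, W5 done the pool holds (5, 2, 6), short of every remaining need.
Going as far as possible: W7, W5; after that, nothing fits. Check, step by step:
  pool = (1, 2, 3)
  run W7 (needs (0, 2, 0), free (1, 2, 3)); after release of (1, 0, 0) the pool is (2, 2, 3)
  run W5 (needs (2, 2, 3), free (2, 2, 3)); after release of (3, 0, 3) the pool is (5, 2, 6)
  W6 cannot run: need (6, 4, 8) vs free (5, 2, 6) (insufficient res1, res3 and res2)
  W2 cannot run: need (0, 5, 7) vs free (5, 2, 6) (insufficient res3 and res2)
  W9 cannot run: need (7, 4, 8) vs free (5, 2, 6) (insufficient res1, res3 and res2)
  W8 cannot run: need (8, 0, 7) vs free (5, 2, 6) (insufficient res1 and res2)
Never able to finish: W6, W2, W9 and W8.


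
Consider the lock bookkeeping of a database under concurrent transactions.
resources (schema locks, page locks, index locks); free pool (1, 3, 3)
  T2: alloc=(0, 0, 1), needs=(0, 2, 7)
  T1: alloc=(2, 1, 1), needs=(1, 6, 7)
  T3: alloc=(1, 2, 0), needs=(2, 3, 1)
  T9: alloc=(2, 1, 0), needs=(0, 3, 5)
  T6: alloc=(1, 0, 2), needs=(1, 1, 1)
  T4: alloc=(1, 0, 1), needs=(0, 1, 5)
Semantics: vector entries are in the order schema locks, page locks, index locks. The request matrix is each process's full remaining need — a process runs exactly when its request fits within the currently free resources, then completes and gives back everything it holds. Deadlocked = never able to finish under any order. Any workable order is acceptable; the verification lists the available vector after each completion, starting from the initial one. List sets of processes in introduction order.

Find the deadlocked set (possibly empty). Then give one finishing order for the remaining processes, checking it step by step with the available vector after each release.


Deadlocked set: T2 and T1.
Key observation: the pool after T6, T9, T4, T3 is (6, 6, 6); every surviving request exceeds it in index locks, so progress ends there.
The rest can finish in the order T6, T9, T4, T3. Verifying each step:
  pool = (1, 3, 3)
  run T6 (needs (1, 1, 1), free (1, 3, 3)); after release of (1, 0, 2) the pool is (2, 3, 5)
  run T9 (needs (0, 3, 5), free (2, 3, 5)); after release of (2, 1, 0) the pool is (4, 4, 5)
  run T4 (needs (0, 1, 5), free (4, 4, 5)); after release of (1, 0, 1) the pool is (5, 4, 6)
  run T3 (needs (2, 3, 1), free (5, 4, 6)); after release of (1, 2, 0) the pool is (6, 6, 6)
None of the blocked processes ever fits:
  T2 cannot run: need (0, 2, 7) vs free (6, 6, 6) (insufficient index locks)
  T1 cannot run: need (1, 6, 7) vs free (6, 6, 6) (insufficient index locks)


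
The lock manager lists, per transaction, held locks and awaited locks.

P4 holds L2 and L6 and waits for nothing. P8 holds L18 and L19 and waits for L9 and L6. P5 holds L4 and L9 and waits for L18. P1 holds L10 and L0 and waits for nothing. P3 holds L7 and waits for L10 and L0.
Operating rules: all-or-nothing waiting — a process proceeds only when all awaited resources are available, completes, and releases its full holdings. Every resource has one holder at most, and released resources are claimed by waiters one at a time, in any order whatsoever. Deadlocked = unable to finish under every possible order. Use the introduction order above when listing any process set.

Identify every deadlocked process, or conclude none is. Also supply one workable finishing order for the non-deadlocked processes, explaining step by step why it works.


The deadlocked set is P8 and P5.
Key observation: the waits loop around P8 -> P5 -> P8 with no way out; no other process is dragged down with it.
One completion order for the rest: P4, P1, P3.
Step-by-step check:
  P4: no waits; runs immediately, freeing L2 and L6
  P1: no waits; runs immediately, freeing L10 and L0
  P3: everything it awaited (L10 and L0) is free; runs, freeing L7


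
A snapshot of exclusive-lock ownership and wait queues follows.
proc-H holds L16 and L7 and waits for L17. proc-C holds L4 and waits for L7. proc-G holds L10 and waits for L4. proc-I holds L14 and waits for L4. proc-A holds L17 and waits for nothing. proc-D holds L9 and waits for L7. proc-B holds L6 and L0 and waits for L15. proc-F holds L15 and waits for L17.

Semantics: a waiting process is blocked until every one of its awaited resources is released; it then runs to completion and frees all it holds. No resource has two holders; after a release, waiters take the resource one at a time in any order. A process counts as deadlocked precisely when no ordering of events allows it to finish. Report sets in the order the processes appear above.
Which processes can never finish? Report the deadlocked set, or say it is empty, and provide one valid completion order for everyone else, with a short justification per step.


Nothing here is deadlocked.
Key observation: although several processes wait, no cycle exists — each chain bottoms out at a free runner.
A valid finishing order for the others: proc-A, proc-H, proc-C, proc-F, proc-G, proc-D, proc-I, proc-B.
Check, step by step:
  proc-A waits on nothing -> runs at once and releases L17
  proc-H: everything it awaited (L17) is free; runs, freeing L16 and L7
  proc-C: everything it awaited (L7) is free; runs, freeing L4
  proc-F: everything it awaited (L17) is free; runs, freeing L15
  proc-G: everything it awaited (L4) is free; runs, freeing L10
  proc-D: everything it awaited (L7) is free; runs, freeing L9
  proc-I: everything it awaited (L4) is free; runs, freeing L14
  proc-B: everything it awaited (L15) is free; runs, freeing L6 and L0


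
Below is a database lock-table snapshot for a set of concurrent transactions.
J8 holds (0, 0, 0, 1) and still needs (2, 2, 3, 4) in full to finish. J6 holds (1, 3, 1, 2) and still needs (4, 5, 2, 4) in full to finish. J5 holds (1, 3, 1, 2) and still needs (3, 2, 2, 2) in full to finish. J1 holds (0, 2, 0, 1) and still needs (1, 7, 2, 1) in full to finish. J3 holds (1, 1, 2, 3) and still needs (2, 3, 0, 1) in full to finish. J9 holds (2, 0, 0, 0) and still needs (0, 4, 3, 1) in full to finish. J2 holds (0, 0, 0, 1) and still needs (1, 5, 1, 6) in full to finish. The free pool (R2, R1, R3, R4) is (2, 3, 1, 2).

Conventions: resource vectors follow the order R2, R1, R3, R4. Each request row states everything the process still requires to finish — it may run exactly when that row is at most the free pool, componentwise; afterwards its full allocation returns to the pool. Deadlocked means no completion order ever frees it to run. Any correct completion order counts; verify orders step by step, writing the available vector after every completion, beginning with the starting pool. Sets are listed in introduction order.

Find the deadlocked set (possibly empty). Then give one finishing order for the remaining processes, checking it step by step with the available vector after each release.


Nothing here is deadlocked.
Key observation: the pool covers J3 at once, and every later process fits after earlier releases.
The rest can finish in the order J3, J5, J2, J9, J6, J1, J8. Step-by-step check:
  pool = (2, 3, 1, 2)
  run J3 (needs (2, 3, 0, 1), free (2, 3, 1, 2)); after release of (1, 1, 2, 3) the pool is (3, 4, 3, 5)
  run J5 (needs (3, 2, 2, 2), free (3, 4, 3, 5)); after release of (1, 3, 1, 2) the pool is (4, 7, 4, 7)
  run J2 (needs (1, 5, 1, 6), free (4, 7, 4, 7)); after release of (0, 0, 0, 1) the pool is (4, 7, 4, 8)
  run J9 (needs (0, 4, 3, 1), free (4, 7, 4, 8)); after release of (2, 0, 0, 0) the pool is (6, 7, 4, 8)
  run J6 (needs (4, 5, 2, 4), free (6, 7, 4, 8)); after release of (1, 3, 1, 2) the pool is (7, 10, 5, 10)
  run J1 (needs (1, 7, 2, 1), free (7, 10, 5, 10)); after release of (0, 2, 0, 1) the pool is (7, 12, 5, 11)
  run J8 (needs (2, 2, 3, 4), free (7, 12, 5, 11)); after release of (0, 0, 0, 1) the pool is (7, 12, 5, 12)


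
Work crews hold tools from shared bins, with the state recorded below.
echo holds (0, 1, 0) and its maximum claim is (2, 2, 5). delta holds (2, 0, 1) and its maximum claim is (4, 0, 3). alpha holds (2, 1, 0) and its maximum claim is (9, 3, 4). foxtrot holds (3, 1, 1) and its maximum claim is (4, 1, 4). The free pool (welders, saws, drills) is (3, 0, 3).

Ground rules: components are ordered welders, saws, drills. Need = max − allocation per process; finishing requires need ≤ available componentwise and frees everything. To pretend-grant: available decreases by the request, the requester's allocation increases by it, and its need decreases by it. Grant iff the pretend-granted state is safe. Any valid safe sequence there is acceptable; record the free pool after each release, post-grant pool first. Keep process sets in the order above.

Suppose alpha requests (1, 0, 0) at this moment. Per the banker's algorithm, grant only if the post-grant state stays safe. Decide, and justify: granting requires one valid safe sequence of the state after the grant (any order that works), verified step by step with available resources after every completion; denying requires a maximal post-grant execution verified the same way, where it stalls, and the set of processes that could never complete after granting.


GRANT. The post-grant state is safe; one safe sequence: delta, foxtrot, echo, alpha.
Key observation: post-grant, (2, 0, 3) remains, and an order beginning with delta completes everyone.
Step-by-step check of the post-grant state:
  pool = (2, 0, 3)
  delta needs (2, 0, 2) <= (2, 0, 3) -> finishes; pool += (2, 0, 1) = (4, 0, 4)
  foxtrot needs (1, 0, 3) <= (4, 0, 4) -> finishes; pool += (3, 1, 1) = (7, 1, 5)
  echo needs (2, 1, 5) <= (7, 1, 5) -> finishes; pool += (0, 1, 0) = (7, 2, 5)
  alpha needs (6, 2, 4) <= (7, 2, 5) -> finishes; pool += (3, 1, 0) = (10, 3, 5)


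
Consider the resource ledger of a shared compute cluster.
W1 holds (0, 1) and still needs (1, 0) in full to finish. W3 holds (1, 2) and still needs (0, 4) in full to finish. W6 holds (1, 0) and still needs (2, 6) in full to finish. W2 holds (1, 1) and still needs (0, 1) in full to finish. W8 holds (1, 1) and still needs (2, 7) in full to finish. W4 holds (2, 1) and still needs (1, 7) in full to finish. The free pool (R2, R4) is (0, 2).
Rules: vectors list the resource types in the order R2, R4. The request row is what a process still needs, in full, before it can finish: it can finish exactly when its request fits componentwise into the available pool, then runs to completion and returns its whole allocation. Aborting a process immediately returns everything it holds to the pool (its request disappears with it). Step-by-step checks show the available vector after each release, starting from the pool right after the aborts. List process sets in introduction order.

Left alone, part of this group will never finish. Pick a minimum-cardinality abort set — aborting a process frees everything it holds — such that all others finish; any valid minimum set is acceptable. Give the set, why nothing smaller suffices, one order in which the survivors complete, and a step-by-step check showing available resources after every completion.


Minimum abort set: W4.
Key observation: the deadlocked W8 becomes finishable only because W4 released (2, 1); it completes at step 5 below.
No smaller set exists: with zero aborts the deadlock remains.
Survivors finish in the order: W1, W3, W2, W6, W8. Step-by-step check (pool after the aborts first):
  pool = (2, 3)
  run W1 (needs (1, 0), free (2, 3)); after release of (0, 1) the pool is (2, 4)
  run W3 (needs (0, 4), free (2, 4)); after release of (1, 2) the pool is (3, 6)
  run W2 (needs (0, 1), free (3, 6)); after release of (1, 1) the pool is (4, 7)
  run W6 (needs (2, 6), free (4, 7)); after release of (1, 0) the pool is (5, 7)
  run W8 (needs (2, 7), free (5, 7)); after release of (1, 1) the pool is (6, 8)


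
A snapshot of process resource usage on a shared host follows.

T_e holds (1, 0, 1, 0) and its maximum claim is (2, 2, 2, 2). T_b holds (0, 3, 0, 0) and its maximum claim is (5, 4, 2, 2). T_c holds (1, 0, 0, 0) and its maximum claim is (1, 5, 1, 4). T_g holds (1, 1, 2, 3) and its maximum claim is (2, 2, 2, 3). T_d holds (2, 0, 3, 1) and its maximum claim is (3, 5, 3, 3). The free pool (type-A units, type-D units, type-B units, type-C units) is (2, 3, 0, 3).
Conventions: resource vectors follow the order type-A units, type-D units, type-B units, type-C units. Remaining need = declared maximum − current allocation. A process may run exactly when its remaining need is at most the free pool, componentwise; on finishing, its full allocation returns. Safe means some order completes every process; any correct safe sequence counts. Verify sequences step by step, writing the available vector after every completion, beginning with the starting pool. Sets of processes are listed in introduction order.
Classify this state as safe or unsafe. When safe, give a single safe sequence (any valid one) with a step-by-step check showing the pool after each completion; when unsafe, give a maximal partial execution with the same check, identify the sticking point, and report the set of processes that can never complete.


UNSAFE — no complete ordering exists.
Key observation: after T_g, T_e the pool peaks at (4, 4, 3, 6), and each blocked process is short somewhere: T_b on type-A units; T_c on type-D units; T_d on type-D units.
The run T_g, T_e cannot be extended any further. Step-by-step check:
  pool = (2, 3, 0, 3)
  T_g: need (1, 1, 0, 0) fits (2, 3, 0, 3); releases (1, 1, 2, 3), pool now (3, 4, 2, 6)
  T_e: need (1, 2, 1, 2) fits (3, 4, 2, 6); releases (1, 0, 1, 0), pool now (4, 4, 3, 6)
  T_b cannot run: need (5, 1, 2, 2) vs free (4, 4, 3, 6) (insufficient type-A units)
  T_c cannot run: need (0, 5, 1, 4) vs free (4, 4, 3, 6) (insufficient type-D units)
  T_d cannot run: need (1, 5, 0, 2) vs free (4, 4, 3, 6) (insufficient type-D units)
Processes that can never finish: T_b, T_c and T_d.


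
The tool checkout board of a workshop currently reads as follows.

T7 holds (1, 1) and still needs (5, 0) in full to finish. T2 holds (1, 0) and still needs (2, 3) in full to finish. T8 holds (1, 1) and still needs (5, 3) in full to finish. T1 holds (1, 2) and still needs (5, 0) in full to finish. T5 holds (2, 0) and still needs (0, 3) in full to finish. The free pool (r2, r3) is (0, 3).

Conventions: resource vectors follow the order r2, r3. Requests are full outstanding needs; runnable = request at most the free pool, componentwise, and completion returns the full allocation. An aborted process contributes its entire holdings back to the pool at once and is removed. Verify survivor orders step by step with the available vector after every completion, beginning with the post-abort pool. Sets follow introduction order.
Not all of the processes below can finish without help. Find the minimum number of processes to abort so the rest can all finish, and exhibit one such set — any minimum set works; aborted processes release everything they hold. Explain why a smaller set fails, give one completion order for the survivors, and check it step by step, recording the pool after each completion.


Abort T7 and T8.
Key observation: the returned (2, 2) from T7 and T8 is what brings T1 — unrunnable before, under any order — into play at step 3.
Why nothing smaller works — every single abort fails: T7 alone leaves T8 blocked (short on r2); T2 alone leaves T7 blocked (short on r2); T8 alone leaves T7 blocked (short on r2); T1 alone leaves T7 blocked (short on r2); T5 alone leaves T7 blocked (short on r2).
Survivors finish in the order: T5, T2, T1. Step-by-step check (pool after the aborts first):
  pool = (2, 5)
  T5 needs (0, 3) <= (2, 5) -> finishes; pool += (2, 0) = (4, 5)
  T2 needs (2, 3) <= (4, 5) -> finishes; pool += (1, 0) = (5, 5)
  T1 needs (5, 0) <= (5, 5) -> finishes; pool += (1, 2) = (6, 7)


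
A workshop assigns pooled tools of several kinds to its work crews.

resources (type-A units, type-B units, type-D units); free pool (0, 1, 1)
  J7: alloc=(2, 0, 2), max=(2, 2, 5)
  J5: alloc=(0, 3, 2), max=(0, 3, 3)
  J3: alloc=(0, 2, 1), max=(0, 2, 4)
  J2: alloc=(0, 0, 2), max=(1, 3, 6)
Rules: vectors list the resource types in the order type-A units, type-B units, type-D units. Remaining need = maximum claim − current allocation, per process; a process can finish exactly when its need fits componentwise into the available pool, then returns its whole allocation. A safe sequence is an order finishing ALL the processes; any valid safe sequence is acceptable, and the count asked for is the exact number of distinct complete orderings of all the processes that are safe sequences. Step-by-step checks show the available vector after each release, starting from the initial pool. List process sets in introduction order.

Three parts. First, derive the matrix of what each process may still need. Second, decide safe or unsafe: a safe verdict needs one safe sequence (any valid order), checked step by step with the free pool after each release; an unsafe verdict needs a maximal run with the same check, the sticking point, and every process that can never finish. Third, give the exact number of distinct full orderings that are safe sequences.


(1) Remaining need (order type-A units, type-B units, type-D units):
  J7: (0, 2, 3)
  J5: (0, 0, 1)
  J3: (0, 0, 3)
  J2: (1, 3, 4)
(2) The state is SAFE; one workable sequence: J5, J7, J2, J3.
Key observation: reading the order forward, J5 is the first process whose need (0, 0, 1) meets the free pool (0, 1, 1) exactly on a resource it requests.
Walking it through:
  pool = (0, 1, 1)
  J5 needs (0, 0, 1) <= (0, 1, 1) -> finishes; pool += (0, 3, 2) = (0, 4, 3)
  J7 needs (0, 2, 3) <= (0, 4, 3) -> finishes; pool += (2, 0, 2) = (2, 4, 5)
  J2 needs (1, 3, 4) <= (2, 4, 5) -> finishes; pool += (0, 0, 2) = (2, 4, 7)
  J3 needs (0, 0, 3) <= (2, 4, 7) -> finishes; pool += (0, 2, 1) = (2, 6, 8)
(3) Exactly 3 of the possible complete orderings are safe sequences.


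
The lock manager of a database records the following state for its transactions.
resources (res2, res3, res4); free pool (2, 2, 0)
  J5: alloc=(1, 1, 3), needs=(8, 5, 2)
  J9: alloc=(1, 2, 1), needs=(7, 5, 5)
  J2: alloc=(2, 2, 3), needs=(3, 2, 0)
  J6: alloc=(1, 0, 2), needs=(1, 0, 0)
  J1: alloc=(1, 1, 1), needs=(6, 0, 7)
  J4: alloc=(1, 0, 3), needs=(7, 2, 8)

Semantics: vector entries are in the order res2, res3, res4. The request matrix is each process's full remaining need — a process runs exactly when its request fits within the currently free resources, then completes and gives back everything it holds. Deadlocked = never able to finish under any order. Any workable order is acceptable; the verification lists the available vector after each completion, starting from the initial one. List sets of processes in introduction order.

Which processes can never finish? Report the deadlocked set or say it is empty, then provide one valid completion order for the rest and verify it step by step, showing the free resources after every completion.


Deadlocked set: J5, J9, J1 and J4.
Key observation: the pool after J6, J2 is (5, 4, 5); every surviving request exceeds it in res2, so progress ends there.
A valid finishing order for the others: J6, J2. Step-by-step check:
  pool = (2, 2, 0)
  J6 needs (1, 0, 0) <= (2, 2, 0) -> finishes; pool += (1, 0, 2) = (3, 2, 2)
  J2 needs (3, 2, 0) <= (3, 2, 2) -> finishes; pool += (2, 2, 3) = (5, 4, 5)
The stuck group stays short no matter what:
  J5 cannot run: need (8, 5, 2) vs free (5, 4, 5) (insufficient res2 and res3)
  J9 cannot run: need (7, 5, 5) vs free (5, 4, 5) (insufficient res2 and res3)
  J1 cannot run: need (6, 0, 7) vs free (5, 4, 5) (insufficient res2 and res4)
  J4 cannot run: need (7, 2, 8) vs free (5, 4, 5) (insufficient res2 and res4)


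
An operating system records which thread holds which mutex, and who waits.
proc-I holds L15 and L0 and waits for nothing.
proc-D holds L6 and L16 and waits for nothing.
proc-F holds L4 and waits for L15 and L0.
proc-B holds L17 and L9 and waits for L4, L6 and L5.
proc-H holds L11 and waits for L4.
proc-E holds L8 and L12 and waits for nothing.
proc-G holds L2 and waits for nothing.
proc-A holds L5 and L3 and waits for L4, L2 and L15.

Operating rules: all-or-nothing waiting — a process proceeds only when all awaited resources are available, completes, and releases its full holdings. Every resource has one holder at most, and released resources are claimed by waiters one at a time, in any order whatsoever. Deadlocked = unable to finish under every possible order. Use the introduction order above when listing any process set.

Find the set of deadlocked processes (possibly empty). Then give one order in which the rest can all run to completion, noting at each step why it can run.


Nothing here is deadlocked.
Key observation: the wait relation is loop-free; peeling off processes with no waits unwinds the whole state.
The rest can finish in the order proc-I, proc-E, proc-F, proc-G, proc-H, proc-D, proc-A, proc-B.
Walking it through:
  run proc-I (it waits on nothing); releases L15 and L0
  run proc-E (it waits on nothing); releases L8 and L12
  proc-F waits on L15 and L0 — all released -> runs and releases L4
  run proc-G (it waits on nothing); releases L2
  proc-H waits on L4 — all released -> runs and releases L11
  run proc-D (it waits on nothing); releases L6 and L16
  proc-A waits on L4, L2 and L15 — all released -> runs and releases L5 and L3
  proc-B waits on L4, L6 and L5 — all released -> runs and releases L17 and L9


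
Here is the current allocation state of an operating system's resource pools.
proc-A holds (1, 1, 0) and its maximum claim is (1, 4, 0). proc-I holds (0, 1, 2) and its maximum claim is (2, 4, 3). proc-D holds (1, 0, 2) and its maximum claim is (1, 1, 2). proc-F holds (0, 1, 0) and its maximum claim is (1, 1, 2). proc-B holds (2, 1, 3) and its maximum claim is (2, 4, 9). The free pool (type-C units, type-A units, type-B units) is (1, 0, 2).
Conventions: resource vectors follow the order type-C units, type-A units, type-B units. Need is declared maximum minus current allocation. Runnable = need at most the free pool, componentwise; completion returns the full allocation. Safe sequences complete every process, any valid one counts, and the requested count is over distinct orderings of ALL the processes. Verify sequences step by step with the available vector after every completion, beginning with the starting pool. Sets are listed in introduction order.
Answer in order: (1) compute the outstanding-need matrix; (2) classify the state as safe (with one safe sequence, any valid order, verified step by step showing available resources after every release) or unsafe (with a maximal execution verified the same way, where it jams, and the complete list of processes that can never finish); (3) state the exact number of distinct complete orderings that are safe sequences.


(1) Need matrix, components ordered type-C units, type-A units, type-B units:
  proc-A: (0, 3, 0)
  proc-I: (2, 3, 1)
  proc-D: (0, 1, 0)
  proc-F: (1, 0, 2)
  proc-B: (0, 3, 6)
(2) The state is UNSAFE.
Key observation: the wall is type-A units: completing proc-F, proc-D brings the pool only to (2, 1, 4), and all the rest need more.
A maximal execution: proc-F, proc-D — then nothing else fits. Step-by-step check:
  pool = (1, 0, 2)
  run proc-F (needs (1, 0, 2), free (1, 0, 2)); after release of (0, 1, 0) the pool is (1, 1, 2)
  run proc-D (needs (0, 1, 0), free (1, 1, 2)); after release of (1, 0, 2) the pool is (2, 1, 4)
  blocked: proc-A wants (0, 3, 0), pool (2, 1, 4) — not enough type-A units
  blocked: proc-I wants (2, 3, 1), pool (2, 1, 4) — not enough type-A units
  blocked: proc-B wants (0, 3, 6), pool (2, 1, 4) — not enough type-A units and type-B units
Processes that can never finish: proc-A, proc-I and proc-B.
(3) Exactly 0 of the possible complete orderings are safe sequences.


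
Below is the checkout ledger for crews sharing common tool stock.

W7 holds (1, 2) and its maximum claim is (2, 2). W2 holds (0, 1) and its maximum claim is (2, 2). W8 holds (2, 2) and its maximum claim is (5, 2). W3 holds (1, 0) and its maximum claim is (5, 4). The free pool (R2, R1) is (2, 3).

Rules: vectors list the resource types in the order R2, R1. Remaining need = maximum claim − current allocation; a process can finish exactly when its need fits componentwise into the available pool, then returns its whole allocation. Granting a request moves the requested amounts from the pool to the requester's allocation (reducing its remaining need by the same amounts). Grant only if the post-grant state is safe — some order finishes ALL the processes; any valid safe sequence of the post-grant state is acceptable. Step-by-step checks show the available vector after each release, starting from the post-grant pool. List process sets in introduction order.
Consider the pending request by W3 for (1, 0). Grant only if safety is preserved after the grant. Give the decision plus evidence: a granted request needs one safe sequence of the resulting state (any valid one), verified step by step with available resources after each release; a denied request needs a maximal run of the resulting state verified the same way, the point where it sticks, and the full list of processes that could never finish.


DENY. Granting would leave the state unsafe.
Key observation: W7, W2 can finish, but then (2, 6) is all there is, and the blocked group's R2 demands exceed it.
On the post-grant state, W7, W2 is a maximal run — nothing extends it. Check, step by step:
  pool = (1, 3)
  W7 needs (1, 0) <= (1, 3) -> finishes; pool += (1, 2) = (2, 5)
  W2 needs (2, 1) <= (2, 5) -> finishes; pool += (0, 1) = (2, 6)
  W8 cannot run: need (3, 0) vs free (2, 6) (insufficient R2)
  W3 cannot run: need (3, 4) vs free (2, 6) (insufficient R2)
Post-grant, the permanently blocked set is W8 and W3.


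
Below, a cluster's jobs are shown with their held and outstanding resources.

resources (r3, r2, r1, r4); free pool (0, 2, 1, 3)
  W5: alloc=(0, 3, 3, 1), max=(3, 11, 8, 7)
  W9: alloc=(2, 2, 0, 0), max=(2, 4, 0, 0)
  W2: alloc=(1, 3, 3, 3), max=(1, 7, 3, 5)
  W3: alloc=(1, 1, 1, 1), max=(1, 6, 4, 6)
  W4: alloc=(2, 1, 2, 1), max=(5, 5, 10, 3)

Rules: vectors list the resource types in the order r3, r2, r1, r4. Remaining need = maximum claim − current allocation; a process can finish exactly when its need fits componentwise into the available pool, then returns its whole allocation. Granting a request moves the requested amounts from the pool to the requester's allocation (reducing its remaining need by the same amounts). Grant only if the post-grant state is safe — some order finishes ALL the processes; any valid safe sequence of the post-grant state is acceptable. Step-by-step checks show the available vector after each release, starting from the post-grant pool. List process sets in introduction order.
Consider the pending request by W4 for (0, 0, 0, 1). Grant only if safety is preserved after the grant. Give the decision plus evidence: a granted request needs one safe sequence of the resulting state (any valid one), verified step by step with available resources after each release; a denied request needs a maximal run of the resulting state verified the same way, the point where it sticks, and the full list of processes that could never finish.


GRANT: granting preserves safety; a valid post-grant sequence is W9, W2, W3, W5, W4.
Key observation: the grant leaves (0, 2, 1, 2) free — enough for W9, whose release restarts the cascade.
Verifying the post-grant state step by step:
  pool = (0, 2, 1, 2)
  run W9 (needs (0, 2, 0, 0), free (0, 2, 1, 2)); after release of (2, 2, 0, 0) the pool is (2, 4, 1, 2)
  run W2 (needs (0, 4, 0, 2), free (2, 4, 1, 2)); after release of (1, 3, 3, 3) the pool is (3, 7, 4, 5)
  run W3 (needs (0, 5, 3, 5), free (3, 7, 4, 5)); after release of (1, 1, 1, 1) the pool is (4, 8, 5, 6)
  run W5 (needs (3, 8, 5, 6), free (4, 8, 5, 6)); after release of (0, 3, 3, 1) the pool is (4, 11, 8, 7)
  run W4 (needs (3, 4, 8, 1), free (4, 11, 8, 7)); after release of (2, 1, 2, 2) the pool is (6, 12, 10, 9)


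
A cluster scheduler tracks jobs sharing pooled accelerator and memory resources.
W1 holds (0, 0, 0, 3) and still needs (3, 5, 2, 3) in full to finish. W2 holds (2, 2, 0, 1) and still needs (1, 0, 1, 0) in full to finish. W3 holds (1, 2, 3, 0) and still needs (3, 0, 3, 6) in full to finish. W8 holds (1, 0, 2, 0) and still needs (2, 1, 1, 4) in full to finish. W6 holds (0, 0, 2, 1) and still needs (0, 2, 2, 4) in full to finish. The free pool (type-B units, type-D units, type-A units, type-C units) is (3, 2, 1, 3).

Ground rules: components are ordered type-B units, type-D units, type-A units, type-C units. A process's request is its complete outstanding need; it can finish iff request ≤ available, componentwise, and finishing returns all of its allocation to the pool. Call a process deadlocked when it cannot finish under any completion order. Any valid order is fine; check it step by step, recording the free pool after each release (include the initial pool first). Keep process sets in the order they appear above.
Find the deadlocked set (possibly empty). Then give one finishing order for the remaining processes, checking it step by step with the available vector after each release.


Deadlocked: W1 and W3.
Key observation: after W2, W8, W6 the pool peaks at (6, 4, 5, 5), and each blocked process is short somewhere: W1 on type-D units; W3 on type-C units.
One completion order for the rest: W2, W8, W6. Verifying each step:
  pool = (3, 2, 1, 3)
  W2 needs (1, 0, 1, 0) <= (3, 2, 1, 3) -> finishes; pool += (2, 2, 0, 1) = (5, 4, 1, 4)
  W8 needs (2, 1, 1, 4) <= (5, 4, 1, 4) -> finishes; pool += (1, 0, 2, 0) = (6, 4, 3, 4)
  W6 needs (0, 2, 2, 4) <= (6, 4, 3, 4) -> finishes; pool += (0, 0, 2, 1) = (6, 4, 5, 5)
None of the blocked processes ever fits:
  W1 still needs (3, 5, 2, 3) but only (6, 4, 5, 5) is free — short on type-D units
  W3 still needs (3, 0, 3, 6) but only (6, 4, 5, 5) is free — short on type-C units


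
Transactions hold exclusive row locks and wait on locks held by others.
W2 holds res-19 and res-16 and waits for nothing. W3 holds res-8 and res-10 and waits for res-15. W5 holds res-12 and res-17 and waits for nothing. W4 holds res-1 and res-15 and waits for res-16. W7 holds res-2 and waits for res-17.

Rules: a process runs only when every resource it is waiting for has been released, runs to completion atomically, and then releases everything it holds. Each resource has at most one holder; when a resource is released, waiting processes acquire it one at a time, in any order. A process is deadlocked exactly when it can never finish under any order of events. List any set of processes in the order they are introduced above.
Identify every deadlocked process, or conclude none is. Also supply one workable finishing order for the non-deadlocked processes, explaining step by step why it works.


No process is deadlocked.
Key observation: every chain of waits terminates; starting from the processes that wait on nothing, all the rest unlock in turn.
A valid finishing order for the others: W2, W4, W5, W7, W3.
Verifying each step:
  W2 waits on nothing -> runs at once and releases res-19 and res-16
  run W4 (all its waits — res-16 — are resolved); releases res-1 and res-15
  W5 waits on nothing -> runs at once and releases res-12 and res-17
  run W7 (all its waits — res-17 — are resolved); releases res-2
  run W3 (all its waits — res-15 — are resolved); releases res-8 and res-10


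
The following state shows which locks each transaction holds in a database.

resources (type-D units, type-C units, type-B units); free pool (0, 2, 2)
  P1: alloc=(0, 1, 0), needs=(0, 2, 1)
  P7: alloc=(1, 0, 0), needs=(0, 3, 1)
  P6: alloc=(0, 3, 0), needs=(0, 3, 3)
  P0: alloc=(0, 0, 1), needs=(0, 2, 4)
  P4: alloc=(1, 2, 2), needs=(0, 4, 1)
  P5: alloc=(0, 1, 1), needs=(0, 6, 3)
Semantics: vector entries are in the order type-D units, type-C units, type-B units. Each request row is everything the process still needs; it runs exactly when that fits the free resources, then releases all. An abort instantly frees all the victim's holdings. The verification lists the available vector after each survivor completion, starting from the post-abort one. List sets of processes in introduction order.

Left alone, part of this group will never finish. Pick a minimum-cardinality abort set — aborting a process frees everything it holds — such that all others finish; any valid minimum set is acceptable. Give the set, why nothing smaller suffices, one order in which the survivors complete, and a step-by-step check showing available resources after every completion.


The answer: abort P6.
Key observation: P4 could never have finished before the abort; with (0, 3, 0) returned by P6, it fits at step 1.
Why nothing smaller works: aborting no one leaves the state deadlocked as given.
Survivors finish in the order: P4, P5, P7, P0, P1. Walking it through (pool after the aborts first):
  pool = (0, 5, 2)
  P4 needs (0, 4, 1) <= (0, 5, 2) -> finishes; pool += (1, 2, 2) = (1, 7, 4)
  P5 needs (0, 6, 3) <= (1, 7, 4) -> finishes; pool += (0, 1, 1) = (1, 8, 5)
  P7 needs (0, 3, 1) <= (1, 8, 5) -> finishes; pool += (1, 0, 0) = (2, 8, 5)
  P0 needs (0, 2, 4) <= (2, 8, 5) -> finishes; pool += (0, 0, 1) = (2, 8, 6)
  P1 needs (0, 2, 1) <= (2, 8, 6) -> finishes; pool += (0, 1, 0) = (2, 9, 6)


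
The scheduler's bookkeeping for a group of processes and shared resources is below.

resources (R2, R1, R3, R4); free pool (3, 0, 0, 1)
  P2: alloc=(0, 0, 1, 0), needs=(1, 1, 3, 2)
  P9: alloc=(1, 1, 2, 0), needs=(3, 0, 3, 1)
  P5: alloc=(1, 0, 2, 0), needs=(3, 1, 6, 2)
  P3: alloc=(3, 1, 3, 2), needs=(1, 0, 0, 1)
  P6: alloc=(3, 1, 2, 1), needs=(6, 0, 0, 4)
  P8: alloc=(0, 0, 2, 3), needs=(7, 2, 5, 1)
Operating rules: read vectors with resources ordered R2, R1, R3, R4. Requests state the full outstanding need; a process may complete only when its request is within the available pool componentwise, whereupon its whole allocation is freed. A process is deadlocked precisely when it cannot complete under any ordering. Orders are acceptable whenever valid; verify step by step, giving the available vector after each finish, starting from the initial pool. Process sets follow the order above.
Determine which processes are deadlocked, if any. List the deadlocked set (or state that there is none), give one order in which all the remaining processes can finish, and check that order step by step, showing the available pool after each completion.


No process is deadlocked.
Key observation: P3 can run right away; the returned allocation unlocks the remaining processes in turn.
One completion order for the rest: P3, P2, P9, P8, P6, P5. Verifying each step:
  pool = (3, 0, 0, 1)
  P3 needs (1, 0, 0, 1) <= (3, 0, 0, 1) -> finishes; pool += (3, 1, 3, 2) = (6, 1, 3, 3)
  P2 needs (1, 1, 3, 2) <= (6, 1, 3, 3) -> finishes; pool += (0, 0, 1, 0) = (6, 1, 4, 3)
  P9 needs (3, 0, 3, 1) <= (6, 1, 4, 3) -> finishes; pool += (1, 1, 2, 0) = (7, 2, 6, 3)
  P8 needs (7, 2, 5, 1) <= (7, 2, 6, 3) -> finishes; pool += (0, 0, 2, 3) = (7, 2, 8, 6)
  P6 needs (6, 0, 0, 4) <= (7, 2, 8, 6) -> finishes; pool += (3, 1, 2, 1) = (10, 3, 10, 7)
  P5 needs (3, 1, 6, 2) <= (10, 3, 10, 7) -> finishes; pool += (1, 0, 2, 0) = (11, 3, 12, 7)


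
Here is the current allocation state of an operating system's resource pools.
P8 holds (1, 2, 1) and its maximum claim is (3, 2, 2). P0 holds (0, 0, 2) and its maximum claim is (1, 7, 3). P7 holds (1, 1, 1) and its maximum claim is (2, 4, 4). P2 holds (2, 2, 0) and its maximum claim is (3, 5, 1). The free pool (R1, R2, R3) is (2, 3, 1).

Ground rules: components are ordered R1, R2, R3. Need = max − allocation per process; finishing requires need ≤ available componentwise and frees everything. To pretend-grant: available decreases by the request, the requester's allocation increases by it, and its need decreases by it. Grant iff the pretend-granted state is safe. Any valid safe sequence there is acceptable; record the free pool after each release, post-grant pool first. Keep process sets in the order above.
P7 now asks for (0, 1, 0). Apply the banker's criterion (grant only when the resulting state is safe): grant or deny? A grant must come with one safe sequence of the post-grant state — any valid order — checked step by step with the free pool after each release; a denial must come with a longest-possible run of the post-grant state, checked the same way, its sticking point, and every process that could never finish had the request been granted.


DENY: after the grant no complete ordering would exist.
Key observation: after P8, P2 the pool peaks at (5, 6, 2), and each blocked process is short somewhere: P0 on R2; P7 on R3.
On the post-grant state, P8, P2 is a maximal run — nothing extends it. Check, step by step:
  pool = (2, 2, 1)
  P8: need (2, 0, 1) fits (2, 2, 1); releases (1, 2, 1), pool now (3, 4, 2)
  P2: need (1, 3, 1) fits (3, 4, 2); releases (2, 2, 0), pool now (5, 6, 2)
  P0 cannot run: need (1, 7, 1) vs free (5, 6, 2) (insufficient R2)
  P7 cannot run: need (1, 2, 3) vs free (5, 6, 2) (insufficient R3)
Post-grant, the permanently blocked set is P0 and P7.


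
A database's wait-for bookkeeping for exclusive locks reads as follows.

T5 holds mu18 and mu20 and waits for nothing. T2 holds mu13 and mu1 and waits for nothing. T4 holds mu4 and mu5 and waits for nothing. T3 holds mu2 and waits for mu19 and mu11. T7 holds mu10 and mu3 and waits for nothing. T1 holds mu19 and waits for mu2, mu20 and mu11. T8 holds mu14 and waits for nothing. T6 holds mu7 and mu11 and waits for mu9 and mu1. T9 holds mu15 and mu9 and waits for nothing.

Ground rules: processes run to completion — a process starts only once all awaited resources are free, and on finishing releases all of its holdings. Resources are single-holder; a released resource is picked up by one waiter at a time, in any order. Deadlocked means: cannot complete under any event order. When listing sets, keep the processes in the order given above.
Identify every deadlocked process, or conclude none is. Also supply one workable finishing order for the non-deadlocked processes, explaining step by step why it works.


Deadlocked: T3 and T1.
Key observation: along T3 -> T1 -> T3, each member waits on what the next one holds — a deadlock; no other process is dragged down with it.
A valid finishing order for the others: T5, T9, T8, T2, T4, T6, T7.
Verifying each step:
  run T5 (it waits on nothing); releases mu18 and mu20
  run T9 (it waits on nothing); releases mu15 and mu9
  run T8 (it waits on nothing); releases mu14
  run T2 (it waits on nothing); releases mu13 and mu1
  run T4 (it waits on nothing); releases mu4 and mu5
  T6 waits on mu9 and mu1 — all released -> runs and releases mu7 and mu11
  run T7 (it waits on nothing); releases mu10 and mu3


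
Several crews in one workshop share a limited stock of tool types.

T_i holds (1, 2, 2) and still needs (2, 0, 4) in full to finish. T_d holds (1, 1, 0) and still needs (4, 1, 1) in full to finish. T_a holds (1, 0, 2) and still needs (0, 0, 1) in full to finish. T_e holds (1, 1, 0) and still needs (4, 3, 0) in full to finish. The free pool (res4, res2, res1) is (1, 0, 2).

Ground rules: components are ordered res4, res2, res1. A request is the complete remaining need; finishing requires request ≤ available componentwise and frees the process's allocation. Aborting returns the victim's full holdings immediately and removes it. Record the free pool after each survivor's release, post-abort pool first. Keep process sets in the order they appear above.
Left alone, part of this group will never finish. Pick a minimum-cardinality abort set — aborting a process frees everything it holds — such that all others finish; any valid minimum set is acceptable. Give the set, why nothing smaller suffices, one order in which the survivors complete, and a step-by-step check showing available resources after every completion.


Abort T_e.
Key observation: no ordering could ever have run T_d before the abort of T_e; with (1, 1, 0) back in the pool it fits at step 3.
Minimality: the empty abort set fails — the state is deadlocked as it stands.
One survivor order: T_a, T_i, T_d. Step-by-step check (post-abort pool first):
  pool = (2, 1, 2)
  run T_a (needs (0, 0, 1), free (2, 1, 2)); after release of (1, 0, 2) the pool is (3, 1, 4)
  run T_i (needs (2, 0, 4), free (3, 1, 4)); after release of (1, 2, 2) the pool is (4, 3, 6)
  run T_d (needs (4, 1, 1), free (4, 3, 6)); after release of (1, 1, 0) the pool is (5, 4, 6)
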